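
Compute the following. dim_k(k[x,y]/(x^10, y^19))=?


Basis: x^i*y^j, i<10, j<19
10*19=190


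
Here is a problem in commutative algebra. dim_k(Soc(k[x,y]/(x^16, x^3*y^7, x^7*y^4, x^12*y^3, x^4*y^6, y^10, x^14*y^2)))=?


Socle = ann(m) = span of standard monomials u with x*u, y*u in I (staircase corners).
Minimal generators: x^16, x^14*y^2, x^12*y^3, x^7*y^4, x^4*y^6, x^3*y^7, y^10
Corners: x^2y^9, x^3y^6, x^6y^5, x^11y^3, x^13y^2, x^15y
Socle dim=6


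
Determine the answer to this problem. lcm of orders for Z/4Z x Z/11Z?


Exponent = lcm of the cyclic orders; pairwise coprime => product.
2^2*11^1=4*11=44


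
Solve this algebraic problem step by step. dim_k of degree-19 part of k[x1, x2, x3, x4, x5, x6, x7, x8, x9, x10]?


C(d+n-1,n-1)=C(28,9)=6906900


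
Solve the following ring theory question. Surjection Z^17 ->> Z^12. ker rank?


rank(ker) = 17-12 = 5


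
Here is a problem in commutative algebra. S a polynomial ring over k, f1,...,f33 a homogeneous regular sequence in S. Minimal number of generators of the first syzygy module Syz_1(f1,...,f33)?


Regular sequence => Koszul complex is the minimal free resolution.
Syz_1 minimally generated by Koszul relations f_i*e_j - f_j*e_i (i<j): mu(Syz_1) = beta_2 = C(m,2) = m(m-1)/2
m=33
33*32/2 = 528


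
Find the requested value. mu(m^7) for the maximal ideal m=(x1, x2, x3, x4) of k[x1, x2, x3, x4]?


Graded Nakayama: mu(m^d) = dim_k (m^d/m^(d+1)) = #degree-7 monomials in 4 vars
C(n+d-1,d)=C(10,7)=120


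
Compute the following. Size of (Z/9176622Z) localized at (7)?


7-primary part: 9176622=7^6*78
Size=7^6=117649


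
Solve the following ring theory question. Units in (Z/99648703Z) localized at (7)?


Local ring = Z/823543Z.
phi(823543) = 7^6*(7-1) = 705894


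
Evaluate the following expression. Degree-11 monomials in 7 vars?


C(d+n-1,n-1)=C(17,6)=12376


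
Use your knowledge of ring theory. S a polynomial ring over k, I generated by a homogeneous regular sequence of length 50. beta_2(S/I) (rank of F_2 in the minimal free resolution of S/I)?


Regular sequence => Koszul complex is the minimal free resolution.
Syz_1 minimally generated by Koszul relations f_i*e_j - f_j*e_i (i<j): mu(Syz_1) = beta_2 = C(m,2) = m(m-1)/2
m=50
50*49/2 = 1225


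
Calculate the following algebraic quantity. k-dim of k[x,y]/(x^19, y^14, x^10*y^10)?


k[x,y]/I, I = (x^19, y^14, x^10*y^10)
Rect: 19x14=266. Corner: (19-10)x(14-10)=36.
dim = 266-36 = 230


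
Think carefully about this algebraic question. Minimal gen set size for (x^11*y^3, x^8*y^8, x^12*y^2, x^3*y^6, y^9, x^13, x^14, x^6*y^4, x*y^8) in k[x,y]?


Remove redundant (divisible by others).
x^14 redundant.
x^8*y^8 redundant.
Min: x^13, x^12*y^2, x^11*y^3, x^6*y^4, x^3*y^6, x*y^8, y^9
Count=7


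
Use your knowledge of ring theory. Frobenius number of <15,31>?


gcd(15,31)=1 => F=ab-a-b=15*31-15-31=465-46=419


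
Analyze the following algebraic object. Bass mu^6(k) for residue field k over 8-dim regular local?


C(n,i)=C(8,6)=28


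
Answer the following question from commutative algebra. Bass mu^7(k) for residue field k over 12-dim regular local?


C(n,i)=C(12,7)=792


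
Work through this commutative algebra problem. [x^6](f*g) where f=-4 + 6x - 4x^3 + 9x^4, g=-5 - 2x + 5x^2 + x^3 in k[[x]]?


[x^6] = sum a_i*b_j, i+j=6
  -4*1=-4
  9*5=45
Sum=41


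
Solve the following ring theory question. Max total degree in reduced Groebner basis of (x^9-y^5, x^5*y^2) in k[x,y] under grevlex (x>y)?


LT(f1)=x^9, LT(f2)=x^5y^2, lcm=x^9y^2
S(f1,f2) = y^2*f1 - x^4*f2 = -y^7
Reduced GB = {f1, f2, y^7}; degrees 9, 7, 7
Max = 9


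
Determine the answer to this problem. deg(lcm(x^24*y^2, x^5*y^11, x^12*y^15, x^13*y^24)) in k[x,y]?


lcm = componentwise max:
x: max(24,5,12,13)=24
y: max(2,11,15,24)=24
Total=24+24=48


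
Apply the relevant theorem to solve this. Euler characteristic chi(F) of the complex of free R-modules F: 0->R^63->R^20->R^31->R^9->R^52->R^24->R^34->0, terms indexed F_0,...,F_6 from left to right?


chi = sum (-1)^i * rank:
(-1)^0*63=63
(-1)^1*20=-20
(-1)^2*31=31
(-1)^3*9=-9
(-1)^4*52=52
(-1)^5*24=-24
(-1)^6*34=34
chi=127


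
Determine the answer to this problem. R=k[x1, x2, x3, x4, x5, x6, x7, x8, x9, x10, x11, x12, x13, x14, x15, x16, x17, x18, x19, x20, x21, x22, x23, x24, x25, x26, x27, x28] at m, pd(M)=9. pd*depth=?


pd+depth=28
depth=28-9=19
pd*depth=9*19=171


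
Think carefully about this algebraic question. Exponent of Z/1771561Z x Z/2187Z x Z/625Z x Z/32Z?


Exponent = lcm of the cyclic orders; pairwise coprime => product.
11^6*3^7*5^4*2^5=1771561*2187*625*32=77488078140000


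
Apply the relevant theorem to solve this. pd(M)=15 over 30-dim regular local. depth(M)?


pd+depth=depth(R)=30
depth=30-15=15


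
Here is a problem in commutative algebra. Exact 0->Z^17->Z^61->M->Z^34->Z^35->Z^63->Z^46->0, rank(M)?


Alt sum=0:
(-1)^0*17 + (-1)^1*61 + (-1)^2*? + (-1)^3*34 + (-1)^4*35 + (-1)^5*63 + (-1)^6*46=0
rank(M)=60


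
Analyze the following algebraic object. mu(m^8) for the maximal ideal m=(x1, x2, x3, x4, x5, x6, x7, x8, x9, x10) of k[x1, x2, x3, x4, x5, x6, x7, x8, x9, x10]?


Graded Nakayama: mu(m^d) = dim_k (m^d/m^(d+1)) = #degree-8 monomials in 10 vars
C(n+d-1,d)=C(17,8)=24310


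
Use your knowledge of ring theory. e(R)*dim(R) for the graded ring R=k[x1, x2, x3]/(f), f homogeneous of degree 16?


e(R)=deg(f)=16, dim(R)=3-1=2
e*dim=16*2=32


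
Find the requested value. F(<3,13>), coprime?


gcd(3,13)=1 => F=ab-a-b=3*13-3-13=39-16=23


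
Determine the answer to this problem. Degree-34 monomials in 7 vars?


C(d+n-1,n-1)=C(40,6)=3838380


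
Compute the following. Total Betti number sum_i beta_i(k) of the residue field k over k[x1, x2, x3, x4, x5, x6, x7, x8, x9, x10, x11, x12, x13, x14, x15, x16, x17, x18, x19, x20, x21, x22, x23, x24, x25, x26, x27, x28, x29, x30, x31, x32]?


Koszul resolution: beta_i(k)=C(n,i), n=32
sum_i C(32,i) = 2^32 = 4294967296


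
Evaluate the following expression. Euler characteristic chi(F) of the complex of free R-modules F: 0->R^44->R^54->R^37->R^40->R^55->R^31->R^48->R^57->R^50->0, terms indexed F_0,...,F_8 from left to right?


chi = sum (-1)^i * rank:
(-1)^0*44=44
(-1)^1*54=-54
(-1)^2*37=37
(-1)^3*40=-40
(-1)^4*55=55
(-1)^5*31=-31
(-1)^6*48=48
(-1)^7*57=-57
(-1)^8*50=50
chi=52


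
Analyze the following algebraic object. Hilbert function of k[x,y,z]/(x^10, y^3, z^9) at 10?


Need i<10, j<3, k<9 with i+j+k=10.
For each i, j ranges over max(0,10-i-8)..min(2,10-i):
  i=0: j in [2,2] -> 1
  i=1: j in [1,2] -> 2
  i=2: j in [0,2] -> 3
  i=3: j in [0,2] -> 3
  i=4: j in [0,2] -> 3
  i=5: j in [0,2] -> 3
  i=6: j in [0,2] -> 3
  i=7: j in [0,2] -> 3
  i=8: j in [0,2] -> 3
  i=9: j in [0,1] -> 2
H(10) = 1+2+3+3+3+3+3+3+3+2 = 26


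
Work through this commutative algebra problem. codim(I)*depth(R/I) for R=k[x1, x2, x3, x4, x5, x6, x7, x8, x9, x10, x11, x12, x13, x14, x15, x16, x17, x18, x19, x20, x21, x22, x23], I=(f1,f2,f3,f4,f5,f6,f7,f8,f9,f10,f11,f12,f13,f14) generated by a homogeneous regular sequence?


codim=14, depth=dim(R/I)=23-14=9
Product=14*9=126


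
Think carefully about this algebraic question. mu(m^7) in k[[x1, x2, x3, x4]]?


C(n+d-1,d)=C(10,7)=120


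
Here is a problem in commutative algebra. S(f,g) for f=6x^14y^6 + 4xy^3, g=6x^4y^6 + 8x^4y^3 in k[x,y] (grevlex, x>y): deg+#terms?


LT(f)=6x^14y^6, LT(g)=6x^4y^6
lcm(LM)=x^14y^6
S(f,g) (scaled by 36 to clear denominators) = 6*f - 6x^10*g = -48x^14y^3 + 24xy^3
2 terms, deg 17.
17+2=19


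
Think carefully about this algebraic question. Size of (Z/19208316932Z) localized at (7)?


7-primary part: 19208316932=7^10*68
Size=7^10=282475249


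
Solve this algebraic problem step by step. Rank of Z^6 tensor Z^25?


rank(M(x)N) = rank(M)*rank(N)
6*25 = 150


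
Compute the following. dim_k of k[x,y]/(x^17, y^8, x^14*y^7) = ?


k[x,y]/I, I = (x^17, y^8, x^14*y^7)
Rect: 17x8=136. Corner: (17-14)x(8-7)=3.
dim = 136-3 = 133


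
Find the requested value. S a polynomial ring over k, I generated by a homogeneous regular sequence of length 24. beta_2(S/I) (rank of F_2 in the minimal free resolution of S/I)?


Regular sequence => Koszul complex is the minimal free resolution.
Syz_1 minimally generated by Koszul relations f_i*e_j - f_j*e_i (i<j): mu(Syz_1) = beta_2 = C(m,2) = m(m-1)/2
m=24
24*23/2 = 276


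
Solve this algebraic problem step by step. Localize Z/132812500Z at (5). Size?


5-primary part: 132812500=5^9*68
Size=5^9=1953125


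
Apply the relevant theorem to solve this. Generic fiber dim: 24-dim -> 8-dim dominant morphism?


dim(fiber)=dim(X)-dim(Y)=24-8=16


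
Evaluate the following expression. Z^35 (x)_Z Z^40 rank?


rank(M(x)N) = rank(M)*rank(N)
35*40 = 1400


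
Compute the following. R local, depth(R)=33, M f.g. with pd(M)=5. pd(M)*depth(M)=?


pd+depth=33
depth=33-5=28
pd*depth=5*28=140


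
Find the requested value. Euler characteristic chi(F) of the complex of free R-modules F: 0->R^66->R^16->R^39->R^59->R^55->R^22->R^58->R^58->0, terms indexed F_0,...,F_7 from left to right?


chi = sum (-1)^i * rank:
(-1)^0*66=66
(-1)^1*16=-16
(-1)^2*39=39
(-1)^3*59=-59
(-1)^4*55=55
(-1)^5*22=-22
(-1)^6*58=58
(-1)^7*58=-58
chi=63


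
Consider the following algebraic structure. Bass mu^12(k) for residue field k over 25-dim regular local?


C(n,i)=C(25,12)=5200300


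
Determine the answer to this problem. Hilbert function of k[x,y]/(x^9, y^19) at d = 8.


k[x,y], I = (x^9, y^19), d = 8
Need i < 9 and d-i < 19.
Range: 0 <= i <= 8.
H(8) = 9


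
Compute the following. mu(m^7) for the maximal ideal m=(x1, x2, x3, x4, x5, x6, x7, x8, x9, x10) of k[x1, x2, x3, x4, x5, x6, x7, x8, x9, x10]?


Graded Nakayama: mu(m^d) = dim_k (m^d/m^(d+1)) = #degree-7 monomials in 10 vars
C(n+d-1,d)=C(16,7)=11440


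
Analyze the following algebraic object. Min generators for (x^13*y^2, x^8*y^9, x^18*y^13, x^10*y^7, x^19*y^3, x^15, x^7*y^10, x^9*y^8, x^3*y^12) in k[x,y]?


Remove redundant (divisible by others).
x^19*y^3 redundant.
x^18*y^13 redundant.
Min: x^15, x^13*y^2, x^10*y^7, x^9*y^8, x^8*y^9, x^7*y^10, x^3*y^12
Count=7


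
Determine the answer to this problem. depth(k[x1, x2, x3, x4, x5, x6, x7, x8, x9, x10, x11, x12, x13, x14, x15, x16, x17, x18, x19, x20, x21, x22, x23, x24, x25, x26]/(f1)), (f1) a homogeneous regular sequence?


depth(R)=26
depth(R/I)=26-1=25


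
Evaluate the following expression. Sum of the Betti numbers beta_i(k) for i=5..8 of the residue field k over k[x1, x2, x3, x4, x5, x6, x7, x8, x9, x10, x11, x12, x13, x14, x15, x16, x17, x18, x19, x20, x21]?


Koszul resolution: beta_i(k)=C(n,i), n=21
C(21,5)=20349, C(21,6)=54264, C(21,7)=116280, C(21,8)=203490
Sum=394383


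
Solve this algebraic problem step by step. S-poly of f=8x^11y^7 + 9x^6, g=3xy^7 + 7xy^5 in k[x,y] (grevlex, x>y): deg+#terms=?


LT(f)=8x^11y^7, LT(g)=3xy^7
lcm(LM)=x^11y^7
S(f,g) (scaled by 24 to clear denominators) = 3*f - 8x^10*g = -56x^11y^5 + 27x^6
2 terms, deg 16.
16+2=18


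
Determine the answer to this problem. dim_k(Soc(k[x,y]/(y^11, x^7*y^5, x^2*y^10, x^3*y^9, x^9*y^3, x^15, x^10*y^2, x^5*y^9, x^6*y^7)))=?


Socle = ann(m) = span of standard monomials u with x*u, y*u in I (staircase corners).
Redundant generators: x^5*y^9
Minimal generators: x^15, x^10*y^2, x^9*y^3, x^7*y^5, x^6*y^7, x^3*y^9, x^2*y^10, y^11
Corners: xy^10, x^2y^9, x^5y^8, x^6y^6, x^8y^4, x^9y^2, x^14y
Socle dim=7


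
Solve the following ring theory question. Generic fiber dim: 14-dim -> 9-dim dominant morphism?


dim(fiber)=dim(X)-dim(Y)=14-9=5


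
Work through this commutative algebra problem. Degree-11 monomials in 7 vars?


C(d+n-1,n-1)=C(17,6)=12376


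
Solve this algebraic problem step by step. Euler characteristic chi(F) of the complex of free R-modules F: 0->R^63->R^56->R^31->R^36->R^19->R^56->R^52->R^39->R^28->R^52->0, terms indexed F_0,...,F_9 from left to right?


chi = sum (-1)^i * rank:
(-1)^0*63=63
(-1)^1*56=-56
(-1)^2*31=31
(-1)^3*36=-36
(-1)^4*19=19
(-1)^5*56=-56
(-1)^6*52=52
(-1)^7*39=-39
(-1)^8*28=28
(-1)^9*52=-52
chi=-46


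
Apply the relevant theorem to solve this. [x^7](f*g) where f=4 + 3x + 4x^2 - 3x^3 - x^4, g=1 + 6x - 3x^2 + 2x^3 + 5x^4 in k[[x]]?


[x^7] = sum a_i*b_j, i+j=7
  -3*5=-15
  -1*2=-2
Sum=-17


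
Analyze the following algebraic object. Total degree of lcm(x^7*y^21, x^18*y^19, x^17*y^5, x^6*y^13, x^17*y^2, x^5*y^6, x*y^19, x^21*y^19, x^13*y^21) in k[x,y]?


lcm = componentwise max:
x: max(7,18,17,6,17,5,1,21,13)=21
y: max(21,19,5,13,2,6,19,19,21)=21
Total=21+21=42


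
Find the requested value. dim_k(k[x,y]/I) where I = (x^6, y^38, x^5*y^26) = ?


k[x,y]/I, I = (x^6, y^38, x^5*y^26)
Rect: 6x38=228. Corner: (6-5)x(38-26)=12.
dim = 228-12 = 216


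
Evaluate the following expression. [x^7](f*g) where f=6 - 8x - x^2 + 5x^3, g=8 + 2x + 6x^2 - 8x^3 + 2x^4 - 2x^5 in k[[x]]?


[x^7] = sum a_i*b_j, i+j=7
  -1*-2=2
  5*2=10
Sum=12


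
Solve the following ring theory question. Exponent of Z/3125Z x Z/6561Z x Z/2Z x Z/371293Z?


Exponent = lcm of the cyclic orders; pairwise coprime => product.
5^5*3^8*2^1*13^5=3125*6561*2*371293=15225333581250


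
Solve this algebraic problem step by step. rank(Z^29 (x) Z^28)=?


rank(M(x)N) = rank(M)*rank(N)
29*28 = 812


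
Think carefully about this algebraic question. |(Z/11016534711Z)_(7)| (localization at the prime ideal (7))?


7-primary part: 11016534711=7^10*39
Size=7^10=282475249


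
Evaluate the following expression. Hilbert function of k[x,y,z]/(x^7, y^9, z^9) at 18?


Need i<7, j<9, k<9 with i+j+k=18.
For each i, j ranges over max(0,18-i-8)..min(8,18-i):
  i=0: j in [10,8] -> 0
  i=1: j in [9,8] -> 0
  i=2: j in [8,8] -> 1
  i=3: j in [7,8] -> 2
  i=4: j in [6,8] -> 3
  i=5: j in [5,8] -> 4
  i=6: j in [4,8] -> 5
H(18) = 0+0+1+2+3+4+5 = 15


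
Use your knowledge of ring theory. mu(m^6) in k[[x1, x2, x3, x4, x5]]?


C(n+d-1,d)=C(10,6)=210


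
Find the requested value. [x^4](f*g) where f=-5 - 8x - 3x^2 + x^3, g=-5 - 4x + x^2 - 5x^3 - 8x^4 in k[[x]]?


[x^4] = sum a_i*b_j, i+j=4
  -5*-8=40
  -8*-5=40
  -3*1=-3
  1*-4=-4
Sum=73


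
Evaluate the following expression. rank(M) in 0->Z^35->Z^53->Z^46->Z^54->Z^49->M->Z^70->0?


Alt sum=0:
(-1)^0*35 + (-1)^1*53 + (-1)^2*46 + (-1)^3*54 + (-1)^4*49 + (-1)^5*? + (-1)^6*70=0
rank(M)=93


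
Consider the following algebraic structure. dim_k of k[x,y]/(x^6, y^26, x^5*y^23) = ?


k[x,y]/I, I = (x^6, y^26, x^5*y^23)
Rect: 6x26=156. Corner: (6-5)x(26-23)=3.
dim = 156-3 = 153


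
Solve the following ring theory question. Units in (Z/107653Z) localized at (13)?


Local ring = Z/2197Z.
phi(2197) = 13^2*(13-1) = 2028


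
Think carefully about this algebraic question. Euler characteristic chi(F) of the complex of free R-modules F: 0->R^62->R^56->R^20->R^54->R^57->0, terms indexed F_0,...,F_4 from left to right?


chi = sum (-1)^i * rank:
(-1)^0*62=62
(-1)^1*56=-56
(-1)^2*20=20
(-1)^3*54=-54
(-1)^4*57=57
chi=29


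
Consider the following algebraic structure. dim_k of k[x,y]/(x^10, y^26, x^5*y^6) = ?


k[x,y]/I, I = (x^10, y^26, x^5*y^6)
Rect: 10x26=260. Corner: (10-5)x(26-6)=100.
dim = 260-100 = 160


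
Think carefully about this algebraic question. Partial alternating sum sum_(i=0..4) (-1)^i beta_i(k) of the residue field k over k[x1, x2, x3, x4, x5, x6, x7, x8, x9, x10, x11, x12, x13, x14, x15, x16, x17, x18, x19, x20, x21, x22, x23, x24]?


Koszul resolution: beta_i(k)=C(n,i), n=24
sum_(i=0..p) (-1)^i C(n,i) = (-1)^p C(n-1,p)
(-1)^4*C(23,4) = (-1)^4*8855 = 8855


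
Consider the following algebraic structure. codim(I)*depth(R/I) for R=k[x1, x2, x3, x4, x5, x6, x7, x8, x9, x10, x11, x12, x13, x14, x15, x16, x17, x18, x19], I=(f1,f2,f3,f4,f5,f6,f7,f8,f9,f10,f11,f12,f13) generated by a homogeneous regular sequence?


codim=13, depth=dim(R/I)=19-13=6
Product=13*6=78


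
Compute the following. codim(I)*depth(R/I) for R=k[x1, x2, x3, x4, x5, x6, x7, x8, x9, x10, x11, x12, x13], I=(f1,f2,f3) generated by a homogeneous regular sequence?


codim=3, depth=dim(R/I)=13-3=10
Product=3*10=30


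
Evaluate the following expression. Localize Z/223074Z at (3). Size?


3-primary part: 223074=3^8*34
Size=3^8=6561


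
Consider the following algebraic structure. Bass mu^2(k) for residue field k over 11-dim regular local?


C(n,i)=C(11,2)=55


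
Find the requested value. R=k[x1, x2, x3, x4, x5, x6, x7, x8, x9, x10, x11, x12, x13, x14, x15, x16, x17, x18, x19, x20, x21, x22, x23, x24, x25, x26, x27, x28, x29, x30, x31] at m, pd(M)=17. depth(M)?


pd+depth=depth(R)=31
depth=31-17=14


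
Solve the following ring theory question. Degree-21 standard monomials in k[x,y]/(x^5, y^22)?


k[x,y], I = (x^5, y^22), d = 21
Need i < 5 and d-i < 22.
Range: 0 <= i <= 4.
H(21) = 5


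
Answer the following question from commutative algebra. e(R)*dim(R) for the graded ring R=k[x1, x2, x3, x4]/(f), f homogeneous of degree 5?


e(R)=deg(f)=5, dim(R)=4-1=3
e*dim=5*3=15


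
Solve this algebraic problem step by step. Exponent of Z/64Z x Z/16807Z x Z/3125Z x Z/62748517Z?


Exponent = lcm of the cyclic orders; pairwise coprime => product.
2^6*7^5*5^5*13^7=64*16807*3125*62748517=210922865043800000


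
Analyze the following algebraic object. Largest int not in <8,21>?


gcd(8,21)=1 => F=ab-a-b=8*21-8-21=168-29=139


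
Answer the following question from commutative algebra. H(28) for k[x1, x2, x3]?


C(d+n-1,n-1)=C(30,2)=435


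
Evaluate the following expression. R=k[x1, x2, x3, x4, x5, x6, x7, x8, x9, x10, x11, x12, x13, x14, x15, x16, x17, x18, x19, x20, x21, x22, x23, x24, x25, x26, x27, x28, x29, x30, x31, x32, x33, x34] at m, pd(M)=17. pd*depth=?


pd+depth=34
depth=34-17=17
pd*depth=17*17=289


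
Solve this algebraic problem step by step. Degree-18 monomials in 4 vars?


C(d+n-1,n-1)=C(21,3)=1330


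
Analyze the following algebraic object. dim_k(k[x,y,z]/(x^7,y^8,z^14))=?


Basis: x^iy^jz^k, i<7,j<8,k<14
7*8*14=784


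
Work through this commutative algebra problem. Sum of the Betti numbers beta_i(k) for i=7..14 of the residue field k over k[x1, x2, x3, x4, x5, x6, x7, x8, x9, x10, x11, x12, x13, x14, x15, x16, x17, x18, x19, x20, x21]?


Koszul resolution: beta_i(k)=C(n,i), n=21
C(21,7)=116280, C(21,8)=203490, C(21,9)=293930, C(21,10)=352716, C(21,11)=352716, C(21,12)=293930, C(21,13)=203490, C(21,14)=116280
Sum=1932832


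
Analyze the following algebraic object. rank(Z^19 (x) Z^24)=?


rank(M(x)N) = rank(M)*rank(N)
19*24 = 456


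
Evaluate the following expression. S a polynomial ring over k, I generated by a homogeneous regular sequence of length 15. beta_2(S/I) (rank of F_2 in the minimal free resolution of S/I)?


Regular sequence => Koszul complex is the minimal free resolution.
Syz_1 minimally generated by Koszul relations f_i*e_j - f_j*e_i (i<j): mu(Syz_1) = beta_2 = C(m,2) = m(m-1)/2
m=15
15*14/2 = 105


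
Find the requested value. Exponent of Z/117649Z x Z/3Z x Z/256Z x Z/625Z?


Exponent = lcm of the cyclic orders; pairwise coprime => product.
7^6*3^1*2^8*5^4=117649*3*256*625=56471520000


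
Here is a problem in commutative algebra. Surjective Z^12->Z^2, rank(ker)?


rank(ker) = 12-2 = 10


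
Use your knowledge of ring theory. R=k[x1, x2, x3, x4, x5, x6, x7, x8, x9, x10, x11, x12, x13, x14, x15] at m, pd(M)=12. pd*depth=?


pd+depth=15
depth=15-12=3
pd*depth=12*3=36


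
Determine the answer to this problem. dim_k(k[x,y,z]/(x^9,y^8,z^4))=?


Basis: x^iy^jz^k, i<9,j<8,k<4
9*8*4=288


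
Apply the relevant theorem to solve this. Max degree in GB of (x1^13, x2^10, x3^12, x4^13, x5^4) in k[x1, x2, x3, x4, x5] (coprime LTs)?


Pure powers, coprime LTs => already GB.
Degrees: 13, 10, 12, 13, 4
Max=13


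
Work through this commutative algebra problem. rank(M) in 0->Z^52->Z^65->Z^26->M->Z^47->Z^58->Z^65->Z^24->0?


Alt sum=0:
(-1)^0*52 + (-1)^1*65 + (-1)^2*26 + (-1)^3*? + (-1)^4*47 + (-1)^5*58 + (-1)^6*65 + (-1)^7*24=0
rank(M)=43


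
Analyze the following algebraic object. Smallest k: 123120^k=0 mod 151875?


123120^k mod 151875:
k=1: 123120
k=2: 42525
k=3: 91125
k=4: 0
First zero at k = 4


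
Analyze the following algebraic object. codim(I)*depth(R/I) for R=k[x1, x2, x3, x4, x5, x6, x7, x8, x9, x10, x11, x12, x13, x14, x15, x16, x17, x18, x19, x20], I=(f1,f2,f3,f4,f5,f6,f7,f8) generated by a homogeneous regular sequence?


codim=8, depth=dim(R/I)=20-8=12
Product=8*12=96


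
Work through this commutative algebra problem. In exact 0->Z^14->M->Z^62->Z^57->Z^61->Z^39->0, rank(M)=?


Alt sum=0:
(-1)^0*14 + (-1)^1*? + (-1)^2*62 + (-1)^3*57 + (-1)^4*61 + (-1)^5*39=0
rank(M)=41


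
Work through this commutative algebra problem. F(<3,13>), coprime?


gcd(3,13)=1 => F=ab-a-b=3*13-3-13=39-16=23


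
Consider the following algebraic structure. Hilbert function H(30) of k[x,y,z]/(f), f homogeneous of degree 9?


C(32,2)-C(23,2)=496-253=243


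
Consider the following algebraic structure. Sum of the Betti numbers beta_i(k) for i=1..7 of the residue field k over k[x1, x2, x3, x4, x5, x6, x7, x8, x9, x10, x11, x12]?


Koszul resolution: beta_i(k)=C(n,i), n=12
C(12,1)=12, C(12,2)=66, C(12,3)=220, C(12,4)=495, C(12,5)=792, C(12,6)=924, C(12,7)=792
Sum=3301


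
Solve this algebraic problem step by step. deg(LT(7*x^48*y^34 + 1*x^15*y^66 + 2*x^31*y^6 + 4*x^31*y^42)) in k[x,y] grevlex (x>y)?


LT: 7*x^48*y^34
deg_x=48, deg_y=34
Total=48+34=82


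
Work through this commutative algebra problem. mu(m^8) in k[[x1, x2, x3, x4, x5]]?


C(n+d-1,d)=C(12,8)=495


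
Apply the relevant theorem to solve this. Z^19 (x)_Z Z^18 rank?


rank(M(x)N) = rank(M)*rank(N)
19*18 = 342


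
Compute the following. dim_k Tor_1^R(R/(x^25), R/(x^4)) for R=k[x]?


Tor_1(R/I,R/J)=(I cap J)/IJ=(x^25)/(x^29)
dim=29-25=min(25,4)=4


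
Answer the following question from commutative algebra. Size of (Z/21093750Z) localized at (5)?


5-primary part: 21093750=5^8*54
Size=5^8=390625


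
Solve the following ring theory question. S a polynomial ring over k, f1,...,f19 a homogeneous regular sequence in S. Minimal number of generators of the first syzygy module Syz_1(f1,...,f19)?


Regular sequence => Koszul complex is the minimal free resolution.
Syz_1 minimally generated by Koszul relations f_i*e_j - f_j*e_i (i<j): mu(Syz_1) = beta_2 = C(m,2) = m(m-1)/2
m=19
19*18/2 = 171


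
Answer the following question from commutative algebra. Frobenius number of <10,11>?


gcd(10,11)=1 => F=ab-a-b=10*11-10-11=110-21=89


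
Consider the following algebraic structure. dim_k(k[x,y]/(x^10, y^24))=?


Basis: x^i*y^j, i<10, j<24
10*24=240


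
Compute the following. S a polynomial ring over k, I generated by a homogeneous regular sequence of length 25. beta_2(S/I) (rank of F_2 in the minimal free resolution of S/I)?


Regular sequence => Koszul complex is the minimal free resolution.
Syz_1 minimally generated by Koszul relations f_i*e_j - f_j*e_i (i<j): mu(Syz_1) = beta_2 = C(m,2) = m(m-1)/2
m=25
25*24/2 = 300


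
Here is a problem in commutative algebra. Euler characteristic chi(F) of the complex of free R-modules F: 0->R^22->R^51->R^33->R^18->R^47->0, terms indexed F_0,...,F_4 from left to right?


chi = sum (-1)^i * rank:
(-1)^0*22=22
(-1)^1*51=-51
(-1)^2*33=33
(-1)^3*18=-18
(-1)^4*47=47
chi=33


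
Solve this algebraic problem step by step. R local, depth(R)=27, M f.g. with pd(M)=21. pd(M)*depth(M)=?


pd+depth=27
depth=27-21=6
pd*depth=21*6=126


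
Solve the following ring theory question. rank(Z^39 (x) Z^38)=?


rank(M(x)N) = rank(M)*rank(N)
39*38 = 1482


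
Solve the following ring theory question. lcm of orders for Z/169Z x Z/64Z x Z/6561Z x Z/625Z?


Exponent = lcm of the cyclic orders; pairwise coprime => product.
13^2*2^6*3^8*5^4=169*64*6561*625=44352360000


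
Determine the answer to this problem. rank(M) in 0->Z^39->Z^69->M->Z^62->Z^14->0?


Alt sum=0:
(-1)^0*39 + (-1)^1*69 + (-1)^2*? + (-1)^3*62 + (-1)^4*14=0
rank(M)=78


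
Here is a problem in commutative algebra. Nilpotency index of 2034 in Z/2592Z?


2034^k mod 2592:
k=1: 2034
k=2: 324
k=3: 648
k=4: 1296
k=5: 0
First zero at k = 5


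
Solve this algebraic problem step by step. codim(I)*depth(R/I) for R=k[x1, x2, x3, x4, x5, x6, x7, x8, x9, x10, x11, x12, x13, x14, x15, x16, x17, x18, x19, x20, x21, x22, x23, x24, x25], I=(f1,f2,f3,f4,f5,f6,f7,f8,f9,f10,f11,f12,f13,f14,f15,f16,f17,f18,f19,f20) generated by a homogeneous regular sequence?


codim=20, depth=dim(R/I)=25-20=5
Product=20*5=100


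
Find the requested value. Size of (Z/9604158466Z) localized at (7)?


7-primary part: 9604158466=7^10*34
Size=7^10=282475249


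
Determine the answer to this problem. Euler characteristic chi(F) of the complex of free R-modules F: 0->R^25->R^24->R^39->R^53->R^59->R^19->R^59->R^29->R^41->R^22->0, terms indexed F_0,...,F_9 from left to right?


chi = sum (-1)^i * rank:
(-1)^0*25=25
(-1)^1*24=-24
(-1)^2*39=39
(-1)^3*53=-53
(-1)^4*59=59
(-1)^5*19=-19
(-1)^6*59=59
(-1)^7*29=-29
(-1)^8*41=41
(-1)^9*22=-22
chi=76


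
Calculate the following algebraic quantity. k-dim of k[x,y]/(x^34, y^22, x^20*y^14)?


k[x,y]/I, I = (x^34, y^22, x^20*y^14)
Rect: 34x22=748. Corner: (34-20)x(22-14)=112.
dim = 748-112 = 636


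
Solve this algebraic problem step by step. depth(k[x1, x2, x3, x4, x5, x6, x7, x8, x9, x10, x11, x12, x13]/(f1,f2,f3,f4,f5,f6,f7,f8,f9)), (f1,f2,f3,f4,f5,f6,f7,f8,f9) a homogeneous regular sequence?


depth(R)=13
depth(R/I)=13-9=4


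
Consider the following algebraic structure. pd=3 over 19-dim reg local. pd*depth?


pd+depth=19
depth=19-3=16
pd*depth=3*16=48


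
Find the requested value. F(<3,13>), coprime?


gcd(3,13)=1 => F=ab-a-b=3*13-3-13=39-16=23


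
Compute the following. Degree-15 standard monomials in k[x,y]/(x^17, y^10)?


k[x,y], I = (x^17, y^10), d = 15
Need i < 17 and d-i < 10.
Range: 6 <= i <= 15.
H(15) = 10


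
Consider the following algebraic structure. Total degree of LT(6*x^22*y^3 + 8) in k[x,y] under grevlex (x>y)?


LT: 6*x^22*y^3
deg_x=22, deg_y=3
Total=22+3=25


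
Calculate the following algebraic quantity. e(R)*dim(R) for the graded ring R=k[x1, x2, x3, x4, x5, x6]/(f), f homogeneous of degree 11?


e(R)=deg(f)=11, dim(R)=6-1=5
e*dim=11*5=55


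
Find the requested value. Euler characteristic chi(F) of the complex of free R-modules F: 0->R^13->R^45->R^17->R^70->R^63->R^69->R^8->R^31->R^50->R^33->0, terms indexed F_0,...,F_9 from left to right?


chi = sum (-1)^i * rank:
(-1)^0*13=13
(-1)^1*45=-45
(-1)^2*17=17
(-1)^3*70=-70
(-1)^4*63=63
(-1)^5*69=-69
(-1)^6*8=8
(-1)^7*31=-31
(-1)^8*50=50
(-1)^9*33=-33
chi=-97


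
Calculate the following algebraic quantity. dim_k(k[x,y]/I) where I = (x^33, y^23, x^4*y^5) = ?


k[x,y]/I, I = (x^33, y^23, x^4*y^5)
Rect: 33x23=759. Corner: (33-4)x(23-5)=522.
dim = 759-522 = 237


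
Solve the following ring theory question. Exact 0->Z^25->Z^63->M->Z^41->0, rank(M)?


Alt sum=0:
(-1)^0*25 + (-1)^1*63 + (-1)^2*? + (-1)^3*41=0
rank(M)=79


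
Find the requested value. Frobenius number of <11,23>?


gcd(11,23)=1 => F=ab-a-b=11*23-11-23=253-34=219


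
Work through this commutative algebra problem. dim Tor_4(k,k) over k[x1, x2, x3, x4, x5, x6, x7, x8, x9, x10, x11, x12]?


Koszul: C(n,i)=C(12,4)=495


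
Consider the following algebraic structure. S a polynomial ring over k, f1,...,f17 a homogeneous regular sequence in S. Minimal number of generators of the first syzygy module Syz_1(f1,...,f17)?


Regular sequence => Koszul complex is the minimal free resolution.
Syz_1 minimally generated by Koszul relations f_i*e_j - f_j*e_i (i<j): mu(Syz_1) = beta_2 = C(m,2) = m(m-1)/2
m=17
17*16/2 = 136


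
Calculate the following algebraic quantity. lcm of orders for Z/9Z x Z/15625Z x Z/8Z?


Exponent = lcm of the cyclic orders; pairwise coprime => product.
3^2*5^6*2^3=9*15625*8=1125000


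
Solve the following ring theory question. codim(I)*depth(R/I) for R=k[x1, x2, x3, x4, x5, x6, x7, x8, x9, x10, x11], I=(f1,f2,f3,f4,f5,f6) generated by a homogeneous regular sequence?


codim=6, depth=dim(R/I)=11-6=5
Product=6*5=30


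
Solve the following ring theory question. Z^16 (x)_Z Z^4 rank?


rank(M(x)N) = rank(M)*rank(N)
16*4 = 64


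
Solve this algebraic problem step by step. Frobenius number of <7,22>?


gcd(7,22)=1 => F=ab-a-b=7*22-7-22=154-29=125


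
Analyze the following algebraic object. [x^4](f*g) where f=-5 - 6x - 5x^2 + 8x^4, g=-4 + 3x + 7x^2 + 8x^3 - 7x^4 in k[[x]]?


[x^4] = sum a_i*b_j, i+j=4
  -5*-7=35
  -6*8=-48
  -5*7=-35
  8*-4=-32
Sum=-80


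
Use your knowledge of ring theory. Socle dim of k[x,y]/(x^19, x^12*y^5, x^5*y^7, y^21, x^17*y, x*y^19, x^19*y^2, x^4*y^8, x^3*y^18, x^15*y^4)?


Socle = ann(m) = span of standard monomials u with x*u, y*u in I (staircase corners).
Redundant generators: x^19*y^2
Minimal generators: x^19, x^17*y, x^15*y^4, x^12*y^5, x^5*y^7, x^4*y^8, x^3*y^18, x*y^19, y^21
Corners: y^20, x^2y^18, x^3y^17, x^4y^7, x^11y^6, x^14y^4, x^16y^3, x^18
Socle dim=8


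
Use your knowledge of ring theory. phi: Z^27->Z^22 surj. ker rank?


rank(ker) = 27-22 = 5


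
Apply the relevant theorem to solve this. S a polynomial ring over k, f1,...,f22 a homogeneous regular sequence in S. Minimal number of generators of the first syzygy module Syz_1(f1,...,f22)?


Regular sequence => Koszul complex is the minimal free resolution.
Syz_1 minimally generated by Koszul relations f_i*e_j - f_j*e_i (i<j): mu(Syz_1) = beta_2 = C(m,2) = m(m-1)/2
m=22
22*21/2 = 231


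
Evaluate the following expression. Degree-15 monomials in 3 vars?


C(d+n-1,n-1)=C(17,2)=136


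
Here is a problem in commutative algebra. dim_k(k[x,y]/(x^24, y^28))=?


Basis: x^i*y^j, i<24, j<28
24*28=672


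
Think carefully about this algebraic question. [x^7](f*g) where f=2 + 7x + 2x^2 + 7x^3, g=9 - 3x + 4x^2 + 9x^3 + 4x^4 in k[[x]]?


[x^7] = sum a_i*b_j, i+j=7
  7*4=28
Sum=28


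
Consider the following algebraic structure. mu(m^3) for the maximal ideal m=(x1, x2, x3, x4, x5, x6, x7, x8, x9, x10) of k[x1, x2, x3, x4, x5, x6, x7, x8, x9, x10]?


Graded Nakayama: mu(m^d) = dim_k (m^d/m^(d+1)) = #degree-3 monomials in 10 vars
C(n+d-1,d)=C(12,3)=220


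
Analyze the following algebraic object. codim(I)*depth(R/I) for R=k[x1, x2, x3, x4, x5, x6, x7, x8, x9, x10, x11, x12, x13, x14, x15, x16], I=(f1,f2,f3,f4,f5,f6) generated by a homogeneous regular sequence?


codim=6, depth=dim(R/I)=16-6=10
Product=6*10=60


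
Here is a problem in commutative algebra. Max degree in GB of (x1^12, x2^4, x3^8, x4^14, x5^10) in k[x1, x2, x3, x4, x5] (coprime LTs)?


Pure powers, coprime LTs => already GB.
Degrees: 12, 4, 8, 14, 10
Max=14


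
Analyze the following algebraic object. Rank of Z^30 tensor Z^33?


rank(M(x)N) = rank(M)*rank(N)
30*33 = 990


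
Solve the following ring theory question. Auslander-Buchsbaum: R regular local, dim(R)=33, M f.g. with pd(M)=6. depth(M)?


pd+depth=depth(R)=33
depth=33-6=27


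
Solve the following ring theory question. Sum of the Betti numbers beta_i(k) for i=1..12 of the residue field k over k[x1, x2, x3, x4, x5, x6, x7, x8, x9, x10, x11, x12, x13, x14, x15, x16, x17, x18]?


Koszul resolution: beta_i(k)=C(n,i), n=18
C(18,1)=18, C(18,2)=153, C(18,3)=816, C(18,4)=3060, C(18,5)=8568, C(18,6)=18564, C(18,7)=31824, C(18,8)=43758, C(18,9)=48620, C(18,10)=43758, C(18,11)=31824, C(18,12)=18564
Sum=249527


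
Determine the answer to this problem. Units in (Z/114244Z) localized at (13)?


Local ring = Z/28561Z.
phi(28561) = 13^3*(13-1) = 26364


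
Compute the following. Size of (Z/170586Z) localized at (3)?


3-primary part: 170586=3^8*26
Size=3^8=6561


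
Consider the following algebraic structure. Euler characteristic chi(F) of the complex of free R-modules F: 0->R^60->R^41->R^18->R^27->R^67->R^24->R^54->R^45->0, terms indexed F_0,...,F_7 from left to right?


chi = sum (-1)^i * rank:
(-1)^0*60=60
(-1)^1*41=-41
(-1)^2*18=18
(-1)^3*27=-27
(-1)^4*67=67
(-1)^5*24=-24
(-1)^6*54=54
(-1)^7*45=-45
chi=62


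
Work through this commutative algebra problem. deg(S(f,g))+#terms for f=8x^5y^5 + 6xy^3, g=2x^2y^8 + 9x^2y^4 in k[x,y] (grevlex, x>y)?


LT(f)=8x^5y^5, LT(g)=2x^2y^8
lcm(LM)=x^5y^8
S(f,g) (scaled by 16 to clear denominators) = 2y^3*f - 8x^3*g = -72x^5y^4 + 12xy^6
2 terms, deg 9.
9+2=11


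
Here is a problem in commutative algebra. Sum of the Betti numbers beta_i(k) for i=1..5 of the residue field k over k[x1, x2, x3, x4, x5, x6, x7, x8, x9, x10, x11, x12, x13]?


Koszul resolution: beta_i(k)=C(n,i), n=13
C(13,1)=13, C(13,2)=78, C(13,3)=286, C(13,4)=715, C(13,5)=1287
Sum=2379


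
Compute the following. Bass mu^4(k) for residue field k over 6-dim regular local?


C(n,i)=C(6,4)=15


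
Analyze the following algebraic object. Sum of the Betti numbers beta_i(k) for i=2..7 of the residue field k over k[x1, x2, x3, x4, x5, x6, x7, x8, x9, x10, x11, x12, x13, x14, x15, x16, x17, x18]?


Koszul resolution: beta_i(k)=C(n,i), n=18
C(18,2)=153, C(18,3)=816, C(18,4)=3060, C(18,5)=8568, C(18,6)=18564, C(18,7)=31824
Sum=62985


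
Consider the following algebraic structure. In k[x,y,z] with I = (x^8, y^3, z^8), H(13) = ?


Need i<8, j<3, k<8 with i+j+k=13.
For each i, j ranges over max(0,13-i-7)..min(2,13-i):
  i=0: j in [6,2] -> 0
  i=1: j in [5,2] -> 0
  i=2: j in [4,2] -> 0
  i=3: j in [3,2] -> 0
  i=4: j in [2,2] -> 1
  i=5: j in [1,2] -> 2
  i=6: j in [0,2] -> 3
  i=7: j in [0,2] -> 3
H(13) = 0+0+0+0+1+2+3+3 = 9


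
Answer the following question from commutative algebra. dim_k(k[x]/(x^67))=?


Basis: 1,x,...,x^66
dim=67


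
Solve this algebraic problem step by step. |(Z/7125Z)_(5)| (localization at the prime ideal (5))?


5-primary part: 7125=5^3*57
Size=5^3=125


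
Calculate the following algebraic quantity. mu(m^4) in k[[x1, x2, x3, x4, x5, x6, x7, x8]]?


C(n+d-1,d)=C(11,4)=330


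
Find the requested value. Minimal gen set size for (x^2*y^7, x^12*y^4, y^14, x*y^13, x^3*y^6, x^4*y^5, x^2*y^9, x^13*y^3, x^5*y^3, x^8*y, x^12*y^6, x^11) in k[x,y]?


Remove redundant (divisible by others).
x^2*y^9 redundant.
x^12*y^4 redundant.
x^13*y^3 redundant.
x^12*y^6 redundant.
Min: x^11, x^8*y, x^5*y^3, x^4*y^5, x^3*y^6, x^2*y^7, x*y^13, y^14
Count=8


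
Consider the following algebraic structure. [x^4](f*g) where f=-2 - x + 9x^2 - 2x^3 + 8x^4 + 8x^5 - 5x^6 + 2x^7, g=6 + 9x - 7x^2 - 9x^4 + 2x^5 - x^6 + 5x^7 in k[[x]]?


[x^4] = sum a_i*b_j, i+j=4
  -2*-9=18
  9*-7=-63
  -2*9=-18
  8*6=48
Sum=-15


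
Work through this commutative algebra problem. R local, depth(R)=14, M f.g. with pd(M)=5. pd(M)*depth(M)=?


pd+depth=14
depth=14-5=9
pd*depth=5*9=45


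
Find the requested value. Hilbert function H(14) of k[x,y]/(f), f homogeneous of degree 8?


H(t)=d for t>=d-1.
d=8, t=14
H(14)=8


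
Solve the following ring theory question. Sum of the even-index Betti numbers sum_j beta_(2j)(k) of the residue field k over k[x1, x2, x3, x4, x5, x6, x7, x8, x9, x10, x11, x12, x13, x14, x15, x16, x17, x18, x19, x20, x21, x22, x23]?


Koszul resolution: beta_i(k)=C(n,i), n=23
sum_even C(23,i) = 2^(n-1) = 2^22 = 4194304


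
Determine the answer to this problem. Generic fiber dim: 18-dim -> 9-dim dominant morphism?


dim(fiber)=dim(X)-dim(Y)=18-9=9


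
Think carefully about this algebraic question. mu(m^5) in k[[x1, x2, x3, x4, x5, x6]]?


C(n+d-1,d)=C(10,5)=252


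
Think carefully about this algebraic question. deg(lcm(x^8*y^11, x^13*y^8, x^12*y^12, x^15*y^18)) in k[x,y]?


lcm = componentwise max:
x: max(8,13,12,15)=15
y: max(11,8,12,18)=18
Total=15+18=33


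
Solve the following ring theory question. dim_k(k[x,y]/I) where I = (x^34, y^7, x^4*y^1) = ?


k[x,y]/I, I = (x^34, y^7, x^4*y^1)
Rect: 34x7=238. Corner: (34-4)x(7-1)=180.
dim = 238-180 = 58


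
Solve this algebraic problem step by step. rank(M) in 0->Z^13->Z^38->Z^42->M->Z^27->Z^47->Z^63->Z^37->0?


Alt sum=0:
(-1)^0*13 + (-1)^1*38 + (-1)^2*42 + (-1)^3*? + (-1)^4*27 + (-1)^5*47 + (-1)^6*63 + (-1)^7*37=0
rank(M)=23


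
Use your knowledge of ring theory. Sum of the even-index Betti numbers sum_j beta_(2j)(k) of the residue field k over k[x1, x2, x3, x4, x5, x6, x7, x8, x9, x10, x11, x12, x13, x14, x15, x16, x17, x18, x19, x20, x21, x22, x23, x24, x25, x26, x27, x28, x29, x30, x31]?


Koszul resolution: beta_i(k)=C(n,i), n=31
sum_even C(31,i) = 2^(n-1) = 2^30 = 1073741824


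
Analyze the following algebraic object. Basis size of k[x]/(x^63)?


Basis: 1,x,...,x^62
dim=63


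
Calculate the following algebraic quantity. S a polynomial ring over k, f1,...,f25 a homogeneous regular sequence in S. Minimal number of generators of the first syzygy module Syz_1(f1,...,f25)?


Regular sequence => Koszul complex is the minimal free resolution.
Syz_1 minimally generated by Koszul relations f_i*e_j - f_j*e_i (i<j): mu(Syz_1) = beta_2 = C(m,2) = m(m-1)/2
m=25
25*24/2 = 300


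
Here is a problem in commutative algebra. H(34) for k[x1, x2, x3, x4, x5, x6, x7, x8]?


C(d+n-1,n-1)=C(41,7)=22481940


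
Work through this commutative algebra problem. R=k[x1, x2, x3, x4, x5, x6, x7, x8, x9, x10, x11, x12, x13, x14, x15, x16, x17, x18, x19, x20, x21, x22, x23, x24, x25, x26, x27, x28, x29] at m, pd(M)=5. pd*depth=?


pd+depth=29
depth=29-5=24
pd*depth=5*24=120


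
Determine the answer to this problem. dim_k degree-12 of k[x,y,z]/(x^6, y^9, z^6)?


Need i<6, j<9, k<6 with i+j+k=12.
For each i, j ranges over max(0,12-i-5)..min(8,12-i):
  i=0: j in [7,8] -> 2
  i=1: j in [6,8] -> 3
  i=2: j in [5,8] -> 4
  i=3: j in [4,8] -> 5
  i=4: j in [3,8] -> 6
  i=5: j in [2,7] -> 6
H(12) = 2+3+4+5+6+6 = 26


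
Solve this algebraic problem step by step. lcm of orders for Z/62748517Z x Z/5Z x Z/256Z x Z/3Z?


Exponent = lcm of the cyclic orders; pairwise coprime => product.
13^7*5^1*2^8*3^1=62748517*5*256*3=240954305280


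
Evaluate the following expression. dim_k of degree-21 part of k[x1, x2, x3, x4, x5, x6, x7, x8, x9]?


C(d+n-1,n-1)=C(29,8)=4292145


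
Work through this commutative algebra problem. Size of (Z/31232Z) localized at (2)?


2-primary part: 31232=2^9*61
Size=2^9=512


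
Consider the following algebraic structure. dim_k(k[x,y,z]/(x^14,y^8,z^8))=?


Basis: x^iy^jz^k, i<14,j<8,k<8
14*8*8=896


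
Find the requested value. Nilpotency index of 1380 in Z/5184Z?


1380^k mod 5184:
k=1: 1380
k=2: 1872
k=3: 1728
k=4: 0
First zero at k = 4


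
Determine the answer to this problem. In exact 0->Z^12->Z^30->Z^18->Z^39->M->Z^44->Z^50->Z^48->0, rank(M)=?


Alt sum=0:
(-1)^0*12 + (-1)^1*30 + (-1)^2*18 + (-1)^3*39 + (-1)^4*? + (-1)^5*44 + (-1)^6*50 + (-1)^7*48=0
rank(M)=81


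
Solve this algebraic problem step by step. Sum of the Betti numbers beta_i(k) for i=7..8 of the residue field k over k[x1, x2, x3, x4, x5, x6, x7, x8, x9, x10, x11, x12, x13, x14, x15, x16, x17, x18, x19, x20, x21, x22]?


Koszul resolution: beta_i(k)=C(n,i), n=22
C(22,7)=170544, C(22,8)=319770
Sum=490314


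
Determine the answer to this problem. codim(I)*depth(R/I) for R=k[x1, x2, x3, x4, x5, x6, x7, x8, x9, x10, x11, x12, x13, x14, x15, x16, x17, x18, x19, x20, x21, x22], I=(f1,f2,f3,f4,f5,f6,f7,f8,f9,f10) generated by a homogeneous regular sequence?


codim=10, depth=dim(R/I)=22-10=12
Product=10*12=120


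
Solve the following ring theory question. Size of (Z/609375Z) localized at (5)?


5-primary part: 609375=5^6*39
Size=5^6=15625
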